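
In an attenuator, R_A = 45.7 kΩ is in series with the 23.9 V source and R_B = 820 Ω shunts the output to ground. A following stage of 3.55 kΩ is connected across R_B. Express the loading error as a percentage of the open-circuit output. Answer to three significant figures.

The divider's output (Thévenin) resistance is R_A‖R_B = 805.5 Ω.
Fractional drop under load = R_th/(R_th + R_L) = 805.5 / (805.5 + 3550) = 0.1849.
So the output falls by 18.5 %.

18.5 %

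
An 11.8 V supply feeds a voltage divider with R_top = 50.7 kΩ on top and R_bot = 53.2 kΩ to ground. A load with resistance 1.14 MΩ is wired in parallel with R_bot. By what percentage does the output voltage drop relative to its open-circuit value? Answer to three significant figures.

The divider's output (Thévenin) resistance is R_top‖R_bot = 25.96 kΩ.
Fractional drop under load = R_th/(R_th + R_L) = 25.96 / (25.96 + 1140) = 0.02226.
So the output falls by 2.23 %.

2.23 %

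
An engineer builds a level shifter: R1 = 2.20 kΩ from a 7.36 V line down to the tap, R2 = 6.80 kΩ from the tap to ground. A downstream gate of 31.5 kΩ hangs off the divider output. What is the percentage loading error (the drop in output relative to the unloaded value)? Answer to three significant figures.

5.01 %

The divider's output (Thévenin) resistance is R1‖R2 = 1.662 kΩ.
Fractional drop under load = R_th/(R_th + R_L) = 1.662 / (1.662 + 31.5) = 0.05012.
So the output falls by 5.01 %.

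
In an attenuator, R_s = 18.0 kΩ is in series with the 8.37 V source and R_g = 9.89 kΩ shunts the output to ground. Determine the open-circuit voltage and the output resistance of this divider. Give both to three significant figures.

V_th is the open-circuit tap voltage: 8.37 × 9.89/(18.0 + 9.89) = 2.97 V.
With the supply zeroed, R_s and R_g appear in parallel from the tap: R_th = R_s‖R_g = (18.0 × 9.89)/27.89 = 6.38 kΩ.

V_th = 2.97 V, R_th = 6.38 kΩ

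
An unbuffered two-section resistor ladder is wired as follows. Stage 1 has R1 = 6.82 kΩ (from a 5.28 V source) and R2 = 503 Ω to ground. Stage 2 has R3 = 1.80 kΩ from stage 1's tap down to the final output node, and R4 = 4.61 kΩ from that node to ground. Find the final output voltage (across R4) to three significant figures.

V_out ≈ 0.243 V

Stage 2 presents R3+R4 = 6410 Ω as a load on stage 1's tap.
Stage 1's lower leg becomes R2‖(R3+R4) = 466.4 Ω, so V_mid = 5.28 × 466.4/7286 = 0.3380 V.
Stage 2 is itself unloaded: V_out = V_mid × R4/(R3+R4) = 0.3380 × 4610/6410 = 0.243 V.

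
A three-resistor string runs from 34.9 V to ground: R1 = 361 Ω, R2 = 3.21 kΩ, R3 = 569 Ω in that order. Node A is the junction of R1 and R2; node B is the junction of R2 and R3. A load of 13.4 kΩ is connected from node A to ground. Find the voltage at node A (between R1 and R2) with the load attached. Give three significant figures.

Below node A the series string R2+R3 = 3779 Ω sits in parallel with the 13400 Ω load: 2948 Ω.
V_A = 34.9 × 2948/(361 + 2948) = 31.1 V.

V ≈ 31.1 V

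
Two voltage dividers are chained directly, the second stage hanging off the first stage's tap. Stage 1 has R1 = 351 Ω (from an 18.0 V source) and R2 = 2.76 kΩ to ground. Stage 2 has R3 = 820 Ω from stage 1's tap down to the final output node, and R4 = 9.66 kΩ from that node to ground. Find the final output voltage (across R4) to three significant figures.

Stage 2 presents R3+R4 = 10480 Ω as a load on stage 1's tap.
Stage 1's lower leg becomes R2‖(R3+R4) = 2185 Ω, so V_mid = 18.0 × 2185/2536 = 15.51 V.
Stage 2 is itself unloaded: V_out = V_mid × R4/(R3+R4) = 15.51 × 9660/10480 = 14.3 V.

V_out ≈ 14.3 V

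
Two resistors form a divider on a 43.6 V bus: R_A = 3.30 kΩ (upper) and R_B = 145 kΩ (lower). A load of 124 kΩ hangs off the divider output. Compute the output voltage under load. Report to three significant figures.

V_out ≈ 41.5 V

The load sits in parallel with R_B: R_B‖R_L = (145 × 124) / (145 + 124) = 66.84 kΩ.
V_out = 43.6 × 66.84 / (3.30 + 66.84) = 43.6 × 66.84/70.14 = 41.5 V.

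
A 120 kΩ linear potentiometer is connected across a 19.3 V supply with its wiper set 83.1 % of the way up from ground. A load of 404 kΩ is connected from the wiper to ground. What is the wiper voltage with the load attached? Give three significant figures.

The wiper splits the pot into (1−α)R = 20.28 kΩ above and αR = 99.72 kΩ below.
Lower section ‖ load = 79.98 kΩ.
V_wiper = 19.3 × 79.98/(20.28 + 79.98) = 15.4 V.

V ≈ 15.4 V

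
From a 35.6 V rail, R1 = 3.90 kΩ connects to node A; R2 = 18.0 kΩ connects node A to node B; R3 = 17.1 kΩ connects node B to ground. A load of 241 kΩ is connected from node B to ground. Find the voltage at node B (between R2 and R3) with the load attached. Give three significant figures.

V ≈ 15.0 V

At node B, R3 is in parallel with the load: R3‖R_L = 15.97 kΩ.
Below node A the resistance is R2 + (R3‖R_L) = 33.97 kΩ, so V_A = 35.6 × 33.97/37.87 = 31.93 V.
Then V_B = V_A × (R3‖R_L)/(R2 + R3‖R_L) = 31.93 × 15.97/33.97 = 15.0 V.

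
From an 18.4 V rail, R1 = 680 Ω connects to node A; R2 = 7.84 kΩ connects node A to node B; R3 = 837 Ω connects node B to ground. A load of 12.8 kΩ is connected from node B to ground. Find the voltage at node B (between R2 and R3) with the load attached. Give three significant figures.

V ≈ 1.55 V

At node B, R3 is in parallel with the load: R3‖R_L = 785.6 Ω.
Below node A the resistance is R2 + (R3‖R_L) = 8626 Ω, so V_A = 18.4 × 8626/9306 = 17.06 V.
Then V_B = V_A × (R3‖R_L)/(R2 + R3‖R_L) = 17.06 × 785.6/8626 = 1.55 V.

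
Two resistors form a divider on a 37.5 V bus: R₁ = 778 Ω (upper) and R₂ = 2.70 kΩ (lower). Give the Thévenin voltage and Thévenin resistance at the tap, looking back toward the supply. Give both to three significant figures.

V_th = 29.1 V, R_th = 604 Ω

V_th is the open-circuit tap voltage: 37.5 × 2700/(778 + 2700) = 29.1 V.
With the supply zeroed, R₁ and R₂ appear in parallel from the tap: R_th = R₁‖R₂ = (778 × 2700)/3478 = 604 Ω.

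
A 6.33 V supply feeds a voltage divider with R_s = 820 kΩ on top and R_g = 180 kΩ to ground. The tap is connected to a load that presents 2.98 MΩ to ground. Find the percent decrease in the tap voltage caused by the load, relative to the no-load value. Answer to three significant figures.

The divider's output (Thévenin) resistance is R_s‖R_g = 147.6 kΩ.
Fractional drop under load = R_th/(R_th + R_L) = 147.6 / (147.6 + 2980) = 0.04719.
So the output falls by 4.72 %.

4.72 %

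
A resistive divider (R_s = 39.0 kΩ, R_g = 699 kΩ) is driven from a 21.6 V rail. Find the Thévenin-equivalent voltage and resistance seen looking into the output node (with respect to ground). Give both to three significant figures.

V_th = 20.5 V, R_th = 36.9 kΩ

V_th is the open-circuit tap voltage: 21.6 × 699/(39.0 + 699) = 20.5 V.
With the supply zeroed, R_s and R_g appear in parallel from the tap: R_th = R_s‖R_g = (39.0 × 699)/738.0 = 36.9 kΩ.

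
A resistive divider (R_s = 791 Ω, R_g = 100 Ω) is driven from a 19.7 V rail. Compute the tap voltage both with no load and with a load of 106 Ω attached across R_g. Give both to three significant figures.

Open-circuit: V = 19.7 × 100/(791 + 100) = 2.21 V.
With the load, R_g becomes R_g‖R_L = 51.46 Ω, so V = 19.7 × 51.46/842.5 = 1.20 V.

Unloaded: 2.21 V; loaded: 1.20 V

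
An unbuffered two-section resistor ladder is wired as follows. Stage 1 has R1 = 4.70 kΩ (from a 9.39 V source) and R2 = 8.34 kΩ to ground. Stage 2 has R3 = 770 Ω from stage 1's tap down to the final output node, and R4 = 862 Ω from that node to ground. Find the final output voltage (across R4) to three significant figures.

V_out ≈ 1.12 V

Stage 2 presents R3+R4 = 1632 Ω as a load on stage 1's tap.
Stage 1's lower leg becomes R2‖(R3+R4) = 1365 Ω, so V_mid = 9.39 × 1365/6065 = 2.113 V.
Stage 2 is itself unloaded: V_out = V_mid × R4/(R3+R4) = 2.113 × 862/1632 = 1.12 V.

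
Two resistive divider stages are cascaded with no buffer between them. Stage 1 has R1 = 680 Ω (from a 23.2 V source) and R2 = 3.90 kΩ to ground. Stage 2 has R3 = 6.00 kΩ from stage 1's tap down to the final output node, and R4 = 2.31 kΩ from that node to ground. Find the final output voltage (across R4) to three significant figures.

Stage 2 presents R3+R4 = 8310 Ω as a load on stage 1's tap.
Stage 1's lower leg becomes R2‖(R3+R4) = 2654 Ω, so V_mid = 23.2 × 2654/3334 = 18.47 V.
Stage 2 is itself unloaded: V_out = V_mid × R4/(R3+R4) = 18.47 × 2310/8310 = 5.13 V.

V_out ≈ 5.13 V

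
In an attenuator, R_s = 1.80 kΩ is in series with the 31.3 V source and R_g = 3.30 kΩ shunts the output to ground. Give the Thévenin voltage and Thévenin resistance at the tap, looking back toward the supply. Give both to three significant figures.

V_th is the open-circuit tap voltage: 31.3 × 3.30/(1.80 + 3.30) = 20.3 V.
With the supply zeroed, R_s and R_g appear in parallel from the tap: R_th = R_s‖R_g = (1.80 × 3.30)/5.100 = 1.16 kΩ.

V_th = 20.3 V, R_th = 1.16 kΩ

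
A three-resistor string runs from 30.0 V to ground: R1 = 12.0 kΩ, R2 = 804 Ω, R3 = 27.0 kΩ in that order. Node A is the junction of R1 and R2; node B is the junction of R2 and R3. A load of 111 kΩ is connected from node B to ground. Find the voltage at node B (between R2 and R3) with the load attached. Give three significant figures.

At node B, R3 is in parallel with the load: R3‖R_L = 21720 Ω.
Below node A the resistance is R2 + (R3‖R_L) = 22520 Ω, so V_A = 30.0 × 22520/34520 = 19.57 V.
Then V_B = V_A × (R3‖R_L)/(R2 + R3‖R_L) = 19.57 × 21720/22520 = 18.9 V.

V ≈ 18.9 V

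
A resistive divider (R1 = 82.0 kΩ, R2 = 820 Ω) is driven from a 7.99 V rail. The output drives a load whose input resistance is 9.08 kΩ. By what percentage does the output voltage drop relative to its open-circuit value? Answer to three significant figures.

8.21 %

Unloaded V = 7.99 × 820/82820 = 0.079109 V.
Loaded: R2‖R_L = 752.1 Ω, giving V = 7.99 × 752.1/82750 = 0.072616 V.
Drop = (0.079109 − 0.072616) / 0.079109 = 8.21 %.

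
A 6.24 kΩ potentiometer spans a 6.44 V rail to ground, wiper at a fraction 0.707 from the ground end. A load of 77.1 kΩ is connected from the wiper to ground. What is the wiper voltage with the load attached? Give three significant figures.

V ≈ 4.48 V

The wiper splits the pot into (1−α)R = 1.828 kΩ above and αR = 4.412 kΩ below.
Lower section ‖ load = 4.173 kΩ.
V_wiper = 6.44 × 4.173/(1.828 + 4.173) = 4.48 V.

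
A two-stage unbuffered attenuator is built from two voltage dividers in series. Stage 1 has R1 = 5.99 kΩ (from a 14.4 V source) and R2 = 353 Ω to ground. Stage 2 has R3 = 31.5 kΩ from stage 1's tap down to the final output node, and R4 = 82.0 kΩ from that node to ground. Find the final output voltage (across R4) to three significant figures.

V_out ≈ 0.577 V

Stage 2 presents R3+R4 = 113500 Ω as a load on stage 1's tap.
Stage 1's lower leg becomes R2‖(R3+R4) = 351.9 Ω, so V_mid = 14.4 × 351.9/6342 = 0.7990 V.
Stage 2 is itself unloaded: V_out = V_mid × R4/(R3+R4) = 0.7990 × 82000/113500 = 0.577 V.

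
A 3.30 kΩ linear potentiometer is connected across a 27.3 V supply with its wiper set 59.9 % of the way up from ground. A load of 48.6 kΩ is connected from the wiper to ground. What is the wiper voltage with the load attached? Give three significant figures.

V ≈ 16.1 V

The wiper splits the pot into (1−α)R = 1.323 kΩ above and αR = 1.977 kΩ below.
Lower section ‖ load = 1.899 kΩ.
V_wiper = 27.3 × 1.899/(1.323 + 1.899) = 16.1 V.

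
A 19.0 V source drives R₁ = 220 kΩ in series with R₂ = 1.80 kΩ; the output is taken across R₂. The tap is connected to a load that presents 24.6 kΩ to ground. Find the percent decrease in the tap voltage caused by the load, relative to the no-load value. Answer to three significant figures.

The divider's output (Thévenin) resistance is R₁‖R₂ = 1.785 kΩ.
Fractional drop under load = R_th/(R_th + R_L) = 1.785 / (1.785 + 24.6) = 0.06767.
So the output falls by 6.77 %.

6.77 %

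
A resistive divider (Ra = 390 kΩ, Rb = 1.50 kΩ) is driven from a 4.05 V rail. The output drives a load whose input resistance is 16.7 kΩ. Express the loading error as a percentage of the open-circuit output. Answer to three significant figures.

The divider's output (Thévenin) resistance is Ra‖Rb = 1.494 kΩ.
Fractional drop under load = R_th/(R_th + R_L) = 1.494 / (1.494 + 16.7) = 0.08213.
So the output falls by 8.21 %.

8.21 %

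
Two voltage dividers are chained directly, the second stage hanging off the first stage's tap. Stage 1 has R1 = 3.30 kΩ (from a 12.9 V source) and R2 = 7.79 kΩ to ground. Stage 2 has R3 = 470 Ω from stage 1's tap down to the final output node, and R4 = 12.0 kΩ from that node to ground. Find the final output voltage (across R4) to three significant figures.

Stage 2 presents R3+R4 = 12470 Ω as a load on stage 1's tap.
Stage 1's lower leg becomes R2‖(R3+R4) = 4795 Ω, so V_mid = 12.9 × 4795/8095 = 7.641 V.
Stage 2 is itself unloaded: V_out = V_mid × R4/(R3+R4) = 7.641 × 12000/12470 = 7.35 V.

V_out ≈ 7.35 V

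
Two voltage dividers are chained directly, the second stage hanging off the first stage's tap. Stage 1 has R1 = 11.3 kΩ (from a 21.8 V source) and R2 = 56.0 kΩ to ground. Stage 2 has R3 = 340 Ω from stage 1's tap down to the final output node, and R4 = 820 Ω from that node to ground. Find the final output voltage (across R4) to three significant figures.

Stage 2 presents R3+R4 = 1160 Ω as a load on stage 1's tap.
Stage 1's lower leg becomes R2‖(R3+R4) = 1136 Ω, so V_mid = 21.8 × 1136/12440 = 1.992 V.
Stage 2 is itself unloaded: V_out = V_mid × R4/(R3+R4) = 1.992 × 820/1160 = 1.41 V.

V_out ≈ 1.41 V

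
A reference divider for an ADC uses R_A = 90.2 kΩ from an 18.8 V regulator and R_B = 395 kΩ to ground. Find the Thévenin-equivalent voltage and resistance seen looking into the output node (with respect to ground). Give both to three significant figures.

V_th = 15.3 V, R_th = 73.4 kΩ

V_th is the open-circuit tap voltage: 18.8 × 395/(90.2 + 395) = 15.3 V.
With the supply zeroed, R_A and R_B appear in parallel from the tap: R_th = R_A‖R_B = (90.2 × 395)/485.2 = 73.4 kΩ.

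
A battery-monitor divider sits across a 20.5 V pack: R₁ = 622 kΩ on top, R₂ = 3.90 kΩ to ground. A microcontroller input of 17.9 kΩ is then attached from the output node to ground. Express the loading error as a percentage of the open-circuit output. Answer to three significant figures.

Unloaded V = 20.5 × 3.90/625.9 = 0.1277 V.
Loaded: R₂‖R_L = 3.202 kΩ, giving V = 20.5 × 3.202/625.2 = 0.1050 V.
Drop = (0.1277 − 0.1050) / 0.1277 = 17.8 %.

17.8 %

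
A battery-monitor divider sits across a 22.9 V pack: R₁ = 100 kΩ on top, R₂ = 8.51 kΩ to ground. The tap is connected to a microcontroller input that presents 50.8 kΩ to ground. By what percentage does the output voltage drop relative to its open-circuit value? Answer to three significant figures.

13.4 %

The divider's output (Thévenin) resistance is R₁‖R₂ = 7.843 kΩ.
Fractional drop under load = R_th/(R_th + R_L) = 7.843 / (7.843 + 50.8) = 0.1337.
So the output falls by 13.4 %.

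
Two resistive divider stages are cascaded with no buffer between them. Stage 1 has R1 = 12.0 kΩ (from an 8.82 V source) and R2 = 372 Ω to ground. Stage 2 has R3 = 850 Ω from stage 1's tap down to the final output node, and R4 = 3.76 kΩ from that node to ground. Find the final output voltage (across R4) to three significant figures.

V_out ≈ 0.201 V

Stage 2 presents R3+R4 = 4610 Ω as a load on stage 1's tap.
Stage 1's lower leg becomes R2‖(R3+R4) = 344.2 Ω, so V_mid = 8.82 × 344.2/12340 = 0.2459 V.
Stage 2 is itself unloaded: V_out = V_mid × R4/(R3+R4) = 0.2459 × 3760/4610 = 0.201 V.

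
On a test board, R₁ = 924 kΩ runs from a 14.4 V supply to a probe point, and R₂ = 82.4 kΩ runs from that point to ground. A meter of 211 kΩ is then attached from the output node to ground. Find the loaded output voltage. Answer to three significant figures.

V_out ≈ 0.868 V

The load sits in parallel with R₂: R₂‖R_L = (82.4 × 211) / (82.4 + 211) = 59.26 kΩ.
V_out = 14.4 × 59.26 / (924 + 59.26) = 14.4 × 59.26/983.3 = 0.868 V.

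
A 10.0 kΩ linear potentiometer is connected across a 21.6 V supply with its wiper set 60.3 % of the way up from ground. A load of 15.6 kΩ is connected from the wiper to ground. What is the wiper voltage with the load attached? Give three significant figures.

The wiper splits the pot into (1−α)R = 3.970 kΩ above and αR = 6.030 kΩ below.
Lower section ‖ load = 4.349 kΩ.
V_wiper = 21.6 × 4.349/(3.970 + 4.349) = 11.3 V.

V ≈ 11.3 V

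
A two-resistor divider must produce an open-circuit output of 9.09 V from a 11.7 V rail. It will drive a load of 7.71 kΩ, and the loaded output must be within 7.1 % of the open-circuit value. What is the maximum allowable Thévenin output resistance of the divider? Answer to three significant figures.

Loading drop = R_th/(R_th + R_L) ≤ 0.0710, so R_th ≤ R_L · ε/(1−ε) = 7.71 kΩ × 0.0710/0.9290 = 589 Ω.

R_th ≤ 589 Ω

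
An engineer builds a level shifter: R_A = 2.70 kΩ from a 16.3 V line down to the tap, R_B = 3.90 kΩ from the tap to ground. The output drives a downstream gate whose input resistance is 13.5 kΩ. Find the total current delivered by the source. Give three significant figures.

R_B‖R_L = 3.026 kΩ, so the source sees R_A + R_B‖R_L = 5.726 kΩ.
I = 16.3 V / 5.726 kΩ = 2.85 mA.

I ≈ 2.85 mA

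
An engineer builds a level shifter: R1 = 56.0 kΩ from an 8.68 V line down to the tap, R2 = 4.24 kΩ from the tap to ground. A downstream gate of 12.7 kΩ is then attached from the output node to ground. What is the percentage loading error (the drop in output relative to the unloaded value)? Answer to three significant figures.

The divider's output (Thévenin) resistance is R1‖R2 = 3.942 kΩ.
Fractional drop under load = R_th/(R_th + R_L) = 3.942 / (3.942 + 12.7) = 0.2369.
So the output falls by 23.7 %.

23.7 %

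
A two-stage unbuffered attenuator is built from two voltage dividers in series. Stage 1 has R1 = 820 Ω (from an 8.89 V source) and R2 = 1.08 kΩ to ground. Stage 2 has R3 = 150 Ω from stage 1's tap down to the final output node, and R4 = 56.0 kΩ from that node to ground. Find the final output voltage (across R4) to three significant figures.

V_out ≈ 5.00 V

Stage 2 presents R3+R4 = 56150 Ω as a load on stage 1's tap.
Stage 1's lower leg becomes R2‖(R3+R4) = 1060 Ω, so V_mid = 8.89 × 1060/1880 = 5.012 V.
Stage 2 is itself unloaded: V_out = V_mid × R4/(R3+R4) = 5.012 × 56000/56150 = 5.00 V.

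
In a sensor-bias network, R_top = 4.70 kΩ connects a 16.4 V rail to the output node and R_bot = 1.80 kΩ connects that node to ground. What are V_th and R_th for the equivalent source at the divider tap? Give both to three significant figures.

V_th = 4.54 V, R_th = 1.30 kΩ

V_th is the open-circuit tap voltage: 16.4 × 1.80/(4.70 + 1.80) = 4.54 V.
With the supply zeroed, R_top and R_bot appear in parallel from the tap: R_th = R_top‖R_bot = (4.70 × 1.80)/6.500 = 1.30 kΩ.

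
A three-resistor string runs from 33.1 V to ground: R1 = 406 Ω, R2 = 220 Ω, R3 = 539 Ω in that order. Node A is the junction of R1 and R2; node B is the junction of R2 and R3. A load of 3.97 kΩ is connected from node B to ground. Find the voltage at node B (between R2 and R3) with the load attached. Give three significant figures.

V ≈ 14.3 V

At node B, R3 is in parallel with the load: R3‖R_L = 474.6 Ω.
Below node A the resistance is R2 + (R3‖R_L) = 694.6 Ω, so V_A = 33.1 × 694.6/1101 = 20.89 V.
Then V_B = V_A × (R3‖R_L)/(R2 + R3‖R_L) = 20.89 × 474.6/694.6 = 14.3 V.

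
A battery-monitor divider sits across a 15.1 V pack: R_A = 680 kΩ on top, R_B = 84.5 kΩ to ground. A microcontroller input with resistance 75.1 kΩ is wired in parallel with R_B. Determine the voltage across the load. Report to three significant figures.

The load sits in parallel with R_B: R_B‖R_L = (84.5 × 75.1) / (84.5 + 75.1) = 39.76 kΩ.
V_out = 15.1 × 39.76 / (680 + 39.76) = 15.1 × 39.76/719.8 = 0.834 V.

V_out ≈ 0.834 V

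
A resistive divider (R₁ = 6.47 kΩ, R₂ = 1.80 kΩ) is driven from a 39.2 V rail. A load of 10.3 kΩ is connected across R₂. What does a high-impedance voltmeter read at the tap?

The load sits in parallel with R₂: R₂‖R_L = (1.80 × 10.3) / (1.80 + 10.3) = 1.532 kΩ.
V_out = 39.2 × 1.532 / (6.47 + 1.532) = 39.2 × 1.532/8.002 = 7.51 V.

V_out ≈ 7.51 V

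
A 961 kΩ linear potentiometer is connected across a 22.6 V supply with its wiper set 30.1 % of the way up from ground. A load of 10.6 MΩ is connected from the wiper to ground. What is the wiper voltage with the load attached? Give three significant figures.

V ≈ 6.68 V

The wiper splits the pot into (1−α)R = 671.7 kΩ above and αR = 289.3 kΩ below.
Lower section ‖ load = 281.6 kΩ.
V_wiper = 22.6 × 281.6/(671.7 + 281.6) = 6.68 V.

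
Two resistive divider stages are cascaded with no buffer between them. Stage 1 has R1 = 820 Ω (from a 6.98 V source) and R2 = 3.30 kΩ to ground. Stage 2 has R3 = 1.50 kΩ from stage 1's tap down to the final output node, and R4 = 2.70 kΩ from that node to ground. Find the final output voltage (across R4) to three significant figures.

V_out ≈ 3.11 V

Stage 2 presents R3+R4 = 4200 Ω as a load on stage 1's tap.
Stage 1's lower leg becomes R2‖(R3+R4) = 1848 Ω, so V_mid = 6.98 × 1848/2668 = 4.835 V.
Stage 2 is itself unloaded: V_out = V_mid × R4/(R3+R4) = 4.835 × 2700/4200 = 3.11 V.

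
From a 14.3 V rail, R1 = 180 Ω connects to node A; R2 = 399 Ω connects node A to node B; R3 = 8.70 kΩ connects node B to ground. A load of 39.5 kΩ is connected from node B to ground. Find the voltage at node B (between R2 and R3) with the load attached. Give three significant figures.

V ≈ 13.2 V

At node B, R3 is in parallel with the load: R3‖R_L = 7130 Ω.
Below node A the resistance is R2 + (R3‖R_L) = 7529 Ω, so V_A = 14.3 × 7529/7709 = 13.97 V.
Then V_B = V_A × (R3‖R_L)/(R2 + R3‖R_L) = 13.97 × 7130/7529 = 13.2 V.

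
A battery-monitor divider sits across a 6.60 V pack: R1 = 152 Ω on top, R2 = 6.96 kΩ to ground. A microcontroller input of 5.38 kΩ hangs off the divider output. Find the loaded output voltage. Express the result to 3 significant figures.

V_out ≈ 6.29 V

The load sits in parallel with R2: R2‖R_L = (6960 × 5380) / (6960 + 5380) = 3034 Ω.
V_out = 6.60 × 3034 / (152 + 3034) = 6.60 × 3034/3186 = 6.29 V.
(Unloaded it would have been 6.46 V.)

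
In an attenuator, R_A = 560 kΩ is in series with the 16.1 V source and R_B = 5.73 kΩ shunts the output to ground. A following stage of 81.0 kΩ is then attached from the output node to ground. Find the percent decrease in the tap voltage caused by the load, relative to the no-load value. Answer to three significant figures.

6.54 %

The divider's output (Thévenin) resistance is R_A‖R_B = 5.672 kΩ.
Fractional drop under load = R_th/(R_th + R_L) = 5.672 / (5.672 + 81.0) = 0.06544.
So the output falls by 6.54 %.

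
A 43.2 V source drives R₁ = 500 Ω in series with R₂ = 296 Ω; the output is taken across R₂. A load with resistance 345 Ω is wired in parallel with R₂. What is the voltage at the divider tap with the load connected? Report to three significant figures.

The load sits in parallel with R₂: R₂‖R_L = (296 × 345) / (296 + 345) = 159.3 Ω.
V_out = 43.2 × 159.3 / (500 + 159.3) = 43.2 × 159.3/659.3 = 10.4 V.
(Unloaded it would have been 16.1 V.)

V_out ≈ 10.4 V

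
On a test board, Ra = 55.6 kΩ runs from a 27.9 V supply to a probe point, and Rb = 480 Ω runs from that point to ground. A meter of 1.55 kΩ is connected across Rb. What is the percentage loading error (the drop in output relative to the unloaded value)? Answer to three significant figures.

23.5 %

The divider's output (Thévenin) resistance is Ra‖Rb = 475.9 Ω.
Fractional drop under load = R_th/(R_th + R_L) = 475.9 / (475.9 + 1550) = 0.2349.
So the output falls by 23.5 %.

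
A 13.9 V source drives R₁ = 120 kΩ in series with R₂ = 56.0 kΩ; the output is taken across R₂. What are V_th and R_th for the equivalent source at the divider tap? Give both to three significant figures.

V_th is the open-circuit tap voltage: 13.9 × 56.0/(120 + 56.0) = 4.42 V.
With the supply zeroed, R₁ and R₂ appear in parallel from the tap: R_th = R₁‖R₂ = (120 × 56.0)/176.0 = 38.2 kΩ.

V_th = 4.42 V, R_th = 38.2 kΩ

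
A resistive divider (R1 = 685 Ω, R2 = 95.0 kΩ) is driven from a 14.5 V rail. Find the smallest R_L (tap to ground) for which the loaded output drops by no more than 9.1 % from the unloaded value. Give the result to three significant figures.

R_L(min) ≈ 6.79 kΩ

Output resistance R_th = R1‖R2 = (685 × 95000)/95680 = 680.1 Ω.
The fractional drop is R_th/(R_th + R_L); requiring this ≤ 0.0910 gives R_L ≥ R_th(1/0.0910 − 1) = 680.1 × 9.989 = 6.79 kΩ.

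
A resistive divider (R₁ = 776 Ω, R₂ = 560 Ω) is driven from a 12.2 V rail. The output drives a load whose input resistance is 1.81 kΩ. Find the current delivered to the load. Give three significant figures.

R₂‖R_L = 427.7 Ω; V_out = 12.2 × 427.7/1204 = 4.335 V.
I_L = V_out / R_L = 4.335 / 1.81 kΩ = 2.39 mA.

I_L ≈ 2.39 mA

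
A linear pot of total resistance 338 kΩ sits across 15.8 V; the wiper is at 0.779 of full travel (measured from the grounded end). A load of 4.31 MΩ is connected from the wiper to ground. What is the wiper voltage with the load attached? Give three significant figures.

The wiper splits the pot into (1−α)R = 74.70 kΩ above and αR = 263.3 kΩ below.
Lower section ‖ load = 248.1 kΩ.
V_wiper = 15.8 × 248.1/(74.70 + 248.1) = 12.1 V.

V ≈ 12.1 V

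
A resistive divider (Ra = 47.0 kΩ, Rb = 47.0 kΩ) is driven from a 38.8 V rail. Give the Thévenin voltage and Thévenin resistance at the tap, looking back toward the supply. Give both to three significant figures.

V_th is the open-circuit tap voltage: 38.8 × 47.0/(47.0 + 47.0) = 19.4 V.
With the supply zeroed, Ra and Rb appear in parallel from the tap: R_th = Ra‖Rb = (47.0 × 47.0)/94.00 = 23.5 kΩ.

V_th = 19.4 V, R_th = 23.5 kΩ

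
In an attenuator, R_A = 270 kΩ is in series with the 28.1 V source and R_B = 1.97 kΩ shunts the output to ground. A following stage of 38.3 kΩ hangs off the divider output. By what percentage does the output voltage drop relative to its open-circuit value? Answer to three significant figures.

4.86 %

The divider's output (Thévenin) resistance is R_A‖R_B = 1.956 kΩ.
Fractional drop under load = R_th/(R_th + R_L) = 1.956 / (1.956 + 38.3) = 0.04858.
So the output falls by 4.86 %.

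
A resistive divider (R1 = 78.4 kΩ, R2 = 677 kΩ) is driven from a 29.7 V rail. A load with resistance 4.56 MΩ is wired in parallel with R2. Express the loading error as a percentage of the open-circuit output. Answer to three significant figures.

1.52 %

The divider's output (Thévenin) resistance is R1‖R2 = 70.26 kΩ.
Fractional drop under load = R_th/(R_th + R_L) = 70.26 / (70.26 + 4560) = 0.01517.
So the output falls by 1.52 %.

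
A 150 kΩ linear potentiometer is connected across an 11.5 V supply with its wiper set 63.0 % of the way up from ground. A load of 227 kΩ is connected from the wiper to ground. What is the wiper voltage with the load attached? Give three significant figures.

The wiper splits the pot into (1−α)R = 55.50 kΩ above and αR = 94.50 kΩ below.
Lower section ‖ load = 66.72 kΩ.
V_wiper = 11.5 × 66.72/(55.50 + 66.72) = 6.28 V.

V ≈ 6.28 V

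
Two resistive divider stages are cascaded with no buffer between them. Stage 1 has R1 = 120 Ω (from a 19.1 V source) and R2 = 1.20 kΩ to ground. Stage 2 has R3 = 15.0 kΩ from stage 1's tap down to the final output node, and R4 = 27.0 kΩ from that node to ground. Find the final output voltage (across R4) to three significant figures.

V_out ≈ 11.1 V

Stage 2 presents R3+R4 = 42000 Ω as a load on stage 1's tap.
Stage 1's lower leg becomes R2‖(R3+R4) = 1167 Ω, so V_mid = 19.1 × 1167/1287 = 17.32 V.
Stage 2 is itself unloaded: V_out = V_mid × R4/(R3+R4) = 17.32 × 27000/42000 = 11.1 V.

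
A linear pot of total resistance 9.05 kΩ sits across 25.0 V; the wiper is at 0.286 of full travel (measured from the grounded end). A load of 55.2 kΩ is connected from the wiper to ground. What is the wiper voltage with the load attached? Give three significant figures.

The wiper splits the pot into (1−α)R = 6.462 kΩ above and αR = 2.588 kΩ below.
Lower section ‖ load = 2.472 kΩ.
V_wiper = 25.0 × 2.472/(6.462 + 2.472) = 6.92 V.

V ≈ 6.92 V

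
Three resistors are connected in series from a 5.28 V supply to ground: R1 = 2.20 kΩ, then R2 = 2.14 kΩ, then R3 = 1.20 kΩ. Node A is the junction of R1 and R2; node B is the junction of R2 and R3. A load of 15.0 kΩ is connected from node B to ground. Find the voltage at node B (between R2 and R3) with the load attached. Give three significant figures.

V ≈ 1.08 V

At node B, R3 is in parallel with the load: R3‖R_L = 1.111 kΩ.
Below node A the resistance is R2 + (R3‖R_L) = 3.251 kΩ, so V_A = 5.28 × 3.251/5.451 = 3.149 V.
Then V_B = V_A × (R3‖R_L)/(R2 + R3‖R_L) = 3.149 × 1.111/3.251 = 1.08 V.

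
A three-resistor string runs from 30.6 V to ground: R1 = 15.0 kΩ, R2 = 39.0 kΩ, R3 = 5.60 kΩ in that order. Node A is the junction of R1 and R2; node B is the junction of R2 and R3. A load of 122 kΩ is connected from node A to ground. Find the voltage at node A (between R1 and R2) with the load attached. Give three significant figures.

V ≈ 21.0 V

Below node A the series string R2+R3 = 44.60 kΩ sits in parallel with the 122 kΩ load: 32.66 kΩ.
V_A = 30.6 × 32.66/(15.0 + 32.66) = 21.0 V.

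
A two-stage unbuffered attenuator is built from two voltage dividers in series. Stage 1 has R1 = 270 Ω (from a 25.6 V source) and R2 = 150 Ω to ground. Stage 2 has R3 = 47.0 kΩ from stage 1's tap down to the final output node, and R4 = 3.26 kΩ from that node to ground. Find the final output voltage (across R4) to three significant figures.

V_out ≈ 0.592 V

Stage 2 presents R3+R4 = 50260 Ω as a load on stage 1's tap.
Stage 1's lower leg becomes R2‖(R3+R4) = 149.6 Ω, so V_mid = 25.6 × 149.6/419.6 = 9.125 V.
Stage 2 is itself unloaded: V_out = V_mid × R4/(R3+R4) = 9.125 × 3260/50260 = 0.592 V.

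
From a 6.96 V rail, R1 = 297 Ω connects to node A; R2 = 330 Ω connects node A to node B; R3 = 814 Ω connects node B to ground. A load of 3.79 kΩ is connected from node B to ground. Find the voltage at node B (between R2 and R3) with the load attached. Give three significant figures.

At node B, R3 is in parallel with the load: R3‖R_L = 670.1 Ω.
Below node A the resistance is R2 + (R3‖R_L) = 1000 Ω, so V_A = 6.96 × 1000/1297 = 5.366 V.
Then V_B = V_A × (R3‖R_L)/(R2 + R3‖R_L) = 5.366 × 670.1/1000 = 3.60 V.

V ≈ 3.60 V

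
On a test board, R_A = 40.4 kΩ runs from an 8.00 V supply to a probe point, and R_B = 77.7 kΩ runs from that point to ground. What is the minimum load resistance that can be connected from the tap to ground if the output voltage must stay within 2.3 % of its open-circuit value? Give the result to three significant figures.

Output resistance R_th = R_A‖R_B = (40.4 × 77.7)/118.1 = 26.58 kΩ.
The fractional drop is R_th/(R_th + R_L); requiring this ≤ 0.0230 gives R_L ≥ R_th(1/0.0230 − 1) = 26.58 × 42.48 = 1.13 MΩ.

R_L(min) ≈ 1.13 MΩ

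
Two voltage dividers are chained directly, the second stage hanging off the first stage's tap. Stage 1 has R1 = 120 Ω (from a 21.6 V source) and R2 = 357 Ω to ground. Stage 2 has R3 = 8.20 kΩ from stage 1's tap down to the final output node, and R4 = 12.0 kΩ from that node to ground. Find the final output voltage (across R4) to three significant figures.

Stage 2 presents R3+R4 = 20200 Ω as a load on stage 1's tap.
Stage 1's lower leg becomes R2‖(R3+R4) = 350.8 Ω, so V_mid = 21.6 × 350.8/470.8 = 16.09 V.
Stage 2 is itself unloaded: V_out = V_mid × R4/(R3+R4) = 16.09 × 12000/20200 = 9.56 V.

V_out ≈ 9.56 V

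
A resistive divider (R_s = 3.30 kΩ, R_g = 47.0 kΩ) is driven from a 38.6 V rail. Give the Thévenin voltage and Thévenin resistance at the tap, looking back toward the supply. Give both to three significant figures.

V_th = 36.1 V, R_th = 3.08 kΩ

V_th is the open-circuit tap voltage: 38.6 × 47.0/(3.30 + 47.0) = 36.1 V.
With the supply zeroed, R_s and R_g appear in parallel from the tap: R_th = R_s‖R_g = (3.30 × 47.0)/50.30 = 3.08 kΩ.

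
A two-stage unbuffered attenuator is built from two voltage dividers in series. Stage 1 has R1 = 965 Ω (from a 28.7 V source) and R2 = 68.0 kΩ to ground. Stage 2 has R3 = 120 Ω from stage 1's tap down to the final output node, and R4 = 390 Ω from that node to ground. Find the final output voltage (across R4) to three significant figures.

V_out ≈ 7.55 V

Stage 2 presents R3+R4 = 510.0 Ω as a load on stage 1's tap.
Stage 1's lower leg becomes R2‖(R3+R4) = 506.2 Ω, so V_mid = 28.7 × 506.2/1471 = 9.875 V.
Stage 2 is itself unloaded: V_out = V_mid × R4/(R3+R4) = 9.875 × 390/510.0 = 7.55 V.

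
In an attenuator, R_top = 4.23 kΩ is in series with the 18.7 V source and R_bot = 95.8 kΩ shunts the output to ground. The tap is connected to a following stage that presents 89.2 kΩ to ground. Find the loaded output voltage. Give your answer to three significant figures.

The load sits in parallel with R_bot: R_bot‖R_L = (95.8 × 89.2) / (95.8 + 89.2) = 46.19 kΩ.
V_out = 18.7 × 46.19 / (4.23 + 46.19) = 18.7 × 46.19/50.42 = 17.1 V.
(Unloaded it would have been 17.9 V.)

V_out ≈ 17.1 V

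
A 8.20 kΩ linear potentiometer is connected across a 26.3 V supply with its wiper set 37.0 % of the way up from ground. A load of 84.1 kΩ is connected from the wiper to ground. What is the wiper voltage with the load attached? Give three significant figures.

The wiper splits the pot into (1−α)R = 5.166 kΩ above and αR = 3.034 kΩ below.
Lower section ‖ load = 2.928 kΩ.
V_wiper = 26.3 × 2.928/(5.166 + 2.928) = 9.51 V.

V ≈ 9.51 V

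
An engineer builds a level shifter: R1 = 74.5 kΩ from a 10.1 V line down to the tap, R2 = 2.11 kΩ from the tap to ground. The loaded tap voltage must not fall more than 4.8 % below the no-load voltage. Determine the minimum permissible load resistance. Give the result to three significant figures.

Output resistance R_th = R1‖R2 = (74.5 × 2.11)/76.61 = 2.052 kΩ.
The fractional drop is R_th/(R_th + R_L); requiring this ≤ 0.0480 gives R_L ≥ R_th(1/0.0480 − 1) = 2.052 × 19.83 = 40.7 kΩ.

R_L(min) ≈ 40.7 kΩ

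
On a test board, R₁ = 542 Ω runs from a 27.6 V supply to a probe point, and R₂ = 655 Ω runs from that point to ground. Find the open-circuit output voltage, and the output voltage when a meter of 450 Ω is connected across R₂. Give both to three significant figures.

Unloaded: 15.1 V; loaded: 9.10 V

Open-circuit: V = 27.6 × 655/(542 + 655) = 15.1 V.
With the load, R₂ becomes R₂‖R_L = 266.7 Ω, so V = 27.6 × 266.7/808.7 = 9.10 V.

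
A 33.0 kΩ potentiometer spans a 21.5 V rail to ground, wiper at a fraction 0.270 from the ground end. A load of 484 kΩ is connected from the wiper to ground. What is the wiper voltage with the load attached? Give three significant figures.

The wiper splits the pot into (1−α)R = 24.09 kΩ above and αR = 8.910 kΩ below.
Lower section ‖ load = 8.749 kΩ.
V_wiper = 21.5 × 8.749/(24.09 + 8.749) = 5.73 V.

V ≈ 5.73 V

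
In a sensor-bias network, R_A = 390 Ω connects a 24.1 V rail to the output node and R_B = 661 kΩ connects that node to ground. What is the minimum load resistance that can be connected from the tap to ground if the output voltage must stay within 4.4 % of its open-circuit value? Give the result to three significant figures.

Output resistance R_th = R_A‖R_B = (390 × 661000)/661400 = 389.8 Ω.
The fractional drop is R_th/(R_th + R_L); requiring this ≤ 0.0440 gives R_L ≥ R_th(1/0.0440 − 1) = 389.8 × 21.73 = 8.47 kΩ.

R_L(min) ≈ 8.47 kΩ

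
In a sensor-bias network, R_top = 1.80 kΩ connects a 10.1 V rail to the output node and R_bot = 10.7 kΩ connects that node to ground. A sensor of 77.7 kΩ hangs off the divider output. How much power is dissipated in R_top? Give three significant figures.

Total resistance from the source is R_top + (R_bot‖R_L) = 11.20 kΩ, so I = 10.1/11.20 kΩ = 0.9014 mA.
P = I²·R_top = (0.9014 mA)² × 1.80 kΩ = 1.46 mW.

P ≈ 1.46 mW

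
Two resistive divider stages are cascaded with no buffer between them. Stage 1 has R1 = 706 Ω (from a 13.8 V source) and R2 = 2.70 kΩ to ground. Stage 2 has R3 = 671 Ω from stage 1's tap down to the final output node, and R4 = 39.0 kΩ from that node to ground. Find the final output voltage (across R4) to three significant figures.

V_out ≈ 10.6 V

Stage 2 presents R3+R4 = 39670 Ω as a load on stage 1's tap.
Stage 1's lower leg becomes R2‖(R3+R4) = 2528 Ω, so V_mid = 13.8 × 2528/3234 = 10.79 V.
Stage 2 is itself unloaded: V_out = V_mid × R4/(R3+R4) = 10.79 × 39000/39670 = 10.6 V.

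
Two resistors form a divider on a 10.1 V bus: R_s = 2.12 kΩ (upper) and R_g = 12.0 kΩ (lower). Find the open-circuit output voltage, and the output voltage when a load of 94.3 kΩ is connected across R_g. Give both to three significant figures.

Unloaded: 8.58 V; loaded: 8.42 V

Open-circuit: V = 10.1 × 12.0/(2.12 + 12.0) = 8.58 V.
With the load, R_g becomes R_g‖R_L = 10.65 kΩ, so V = 10.1 × 10.65/12.77 = 8.42 V.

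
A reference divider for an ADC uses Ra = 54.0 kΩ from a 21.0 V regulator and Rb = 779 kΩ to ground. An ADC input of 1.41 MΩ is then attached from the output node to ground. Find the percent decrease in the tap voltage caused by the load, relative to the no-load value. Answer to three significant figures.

The divider's output (Thévenin) resistance is Ra‖Rb = 50.50 kΩ.
Fractional drop under load = R_th/(R_th + R_L) = 50.50 / (50.50 + 1410) = 0.03458.
So the output falls by 3.46 %.

3.46 %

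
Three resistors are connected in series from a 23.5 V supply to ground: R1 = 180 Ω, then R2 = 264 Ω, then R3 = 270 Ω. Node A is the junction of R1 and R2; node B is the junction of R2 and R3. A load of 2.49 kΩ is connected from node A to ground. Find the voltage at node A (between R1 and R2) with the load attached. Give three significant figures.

Below node A the series string R2+R3 = 534.0 Ω sits in parallel with the 2490 Ω load: 439.7 Ω.
V_A = 23.5 × 439.7/(180 + 439.7) = 16.7 V.

V ≈ 16.7 V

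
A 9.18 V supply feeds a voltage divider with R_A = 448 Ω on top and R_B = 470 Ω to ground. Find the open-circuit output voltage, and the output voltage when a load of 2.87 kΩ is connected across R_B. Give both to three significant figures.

Open-circuit: V = 9.18 × 470/(448 + 470) = 4.70 V.
With the load, R_B becomes R_B‖R_L = 403.9 Ω, so V = 9.18 × 403.9/851.9 = 4.35 V.

Unloaded: 4.70 V; loaded: 4.35 V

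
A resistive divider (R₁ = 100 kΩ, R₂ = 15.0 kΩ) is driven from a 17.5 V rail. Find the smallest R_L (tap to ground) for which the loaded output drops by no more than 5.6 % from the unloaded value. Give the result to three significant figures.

R_L(min) ≈ 220 kΩ

Output resistance R_th = R₁‖R₂ = (100 × 15.0)/115.0 = 13.04 kΩ.
The fractional drop is R_th/(R_th + R_L); requiring this ≤ 0.0560 gives R_L ≥ R_th(1/0.0560 − 1) = 13.04 × 16.86 = 220 kΩ.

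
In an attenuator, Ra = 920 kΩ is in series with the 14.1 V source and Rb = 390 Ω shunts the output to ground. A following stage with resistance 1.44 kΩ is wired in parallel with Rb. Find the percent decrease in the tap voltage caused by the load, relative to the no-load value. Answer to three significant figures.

Unloaded V = 14.1 × 390/920400 = 0.005975 V.
Loaded: Rb‖R_L = 306.9 Ω, giving V = 14.1 × 306.9/920300 = 0.004702 V.
Drop = (0.005975 − 0.004702) / 0.005975 = 21.3 %.

21.3 %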